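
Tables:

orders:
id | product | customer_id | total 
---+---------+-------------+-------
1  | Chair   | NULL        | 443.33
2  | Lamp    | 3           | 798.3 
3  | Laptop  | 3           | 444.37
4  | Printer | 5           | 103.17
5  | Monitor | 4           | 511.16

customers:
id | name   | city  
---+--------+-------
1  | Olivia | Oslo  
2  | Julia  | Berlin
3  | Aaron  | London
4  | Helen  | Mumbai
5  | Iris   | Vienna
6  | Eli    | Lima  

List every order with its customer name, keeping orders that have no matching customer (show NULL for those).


LEFT JOIN keeps every row from orders (the left table); where customer_id has no match in customers, the customer columns become NULL. Walk through each order:
  - order 1 (Chair): customer_id=NULL, no match -> kept with NULL
  - order 2 (Lamp): customer_id=3 -> matches Aaron
  - order 3 (Laptop): customer_id=3 -> matches Aaron
  - order 4 (Printer): customer_id=5 -> matches Iris
  - order 5 (Monitor): customer_id=4 -> matches Helen
All 5 rows appear; 1 has NULL customer.

SQL:
SELECT a.product, b.name AS customer
FROM orders a
LEFT JOIN customers b ON a.customer_id = b.id

Result:
product | customer
--------+---------
Chair   | NULL    
Lamp    | Aaron   
Laptop  | Aaron   
Printer | Iris    
Monitor | Helen   


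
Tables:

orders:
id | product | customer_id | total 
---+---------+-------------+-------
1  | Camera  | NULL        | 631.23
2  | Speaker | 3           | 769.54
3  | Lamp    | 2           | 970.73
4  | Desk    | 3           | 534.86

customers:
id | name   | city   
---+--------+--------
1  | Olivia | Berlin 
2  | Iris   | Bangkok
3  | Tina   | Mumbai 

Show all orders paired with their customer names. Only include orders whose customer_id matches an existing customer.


INNER JOIN keeps only orders rows whose customer_id matches an id in customers. Walk through each order:
  - order 1 (Camera): customer_id=NULL, no match -> dropped
  - order 2 (Speaker): customer_id=3 -> matches Tina
  - order 3 (Lamp): customer_id=2 -> matches Iris
  - order 4 (Desk): customer_id=3 -> matches Tina
So 1 of 4 rows is dropped.

SQL:
SELECT a.product, b.name AS customer
FROM orders a
INNER JOIN customers b ON a.customer_id = b.id

Result:
product | customer
--------+---------
Speaker | Tina    
Lamp    | Iris    
Desk    | Tina    


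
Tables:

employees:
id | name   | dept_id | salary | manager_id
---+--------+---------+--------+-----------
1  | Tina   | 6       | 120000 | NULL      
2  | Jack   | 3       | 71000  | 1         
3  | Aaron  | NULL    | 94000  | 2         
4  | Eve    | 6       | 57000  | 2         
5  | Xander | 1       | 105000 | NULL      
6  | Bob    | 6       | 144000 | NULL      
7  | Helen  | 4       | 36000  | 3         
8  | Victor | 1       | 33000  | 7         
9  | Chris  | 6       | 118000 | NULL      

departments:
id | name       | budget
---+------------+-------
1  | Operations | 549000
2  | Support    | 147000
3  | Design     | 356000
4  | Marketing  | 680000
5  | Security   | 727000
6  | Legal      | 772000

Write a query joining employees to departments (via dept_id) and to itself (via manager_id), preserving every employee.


Two LEFT JOINs from the same base table employees: one to departments via dept_id, one to employees itself via manager_id. Both are LEFT so every employee is preserved.
Match against departments:
  - employee 1 (Tina): dept_id=6 -> matches Legal
  - employee 2 (Jack): dept_id=3 -> matches Design
  - employee 3 (Aaron): dept_id=NULL, no match -> kept with NULL
  - employee 4 (Eve): dept_id=6 -> matches Legal
  - employee 5 (Xander): dept_id=1 -> matches Operations
  - employee 6 (Bob): dept_id=6 -> matches Legal
  - employee 7 (Helen): dept_id=4 -> matches Marketing
  - employee 8 (Victor): dept_id=1 -> matches Operations
  - employee 9 (Chris): dept_id=6 -> matches Legal
Match against employees (self):
  - employee 1 (Tina): manager_id=NULL -> NULL
  - employee 2 (Jack): manager_id=1 -> Tina
  - employee 3 (Aaron): manager_id=2 -> Jack
  - employee 4 (Eve): manager_id=2 -> Jack
  - employee 5 (Xander): manager_id=NULL -> NULL
  - employee 6 (Bob): manager_id=NULL -> NULL
  - employee 7 (Helen): manager_id=3 -> Aaron
  - employee 8 (Victor): manager_id=7 -> Helen
  - employee 9 (Chris): manager_id=NULL -> NULL

SQL:
SELECT a.name, b.name AS department, c.name AS manager
FROM employees a
LEFT JOIN departments b ON a.dept_id = b.id
LEFT JOIN employees c ON a.manager_id = c.id

Result:
name   | department | manager
-------+------------+--------
Tina   | Legal      | NULL   
Jack   | Design     | Tina   
Aaron  | NULL       | Jack   
Eve    | Legal      | Jack   
Xander | Operations | NULL   
Bob    | Legal      | NULL   
Helen  | Marketing  | Aaron  
Victor | Operations | Helen  
Chris  | Legal      | NULL   


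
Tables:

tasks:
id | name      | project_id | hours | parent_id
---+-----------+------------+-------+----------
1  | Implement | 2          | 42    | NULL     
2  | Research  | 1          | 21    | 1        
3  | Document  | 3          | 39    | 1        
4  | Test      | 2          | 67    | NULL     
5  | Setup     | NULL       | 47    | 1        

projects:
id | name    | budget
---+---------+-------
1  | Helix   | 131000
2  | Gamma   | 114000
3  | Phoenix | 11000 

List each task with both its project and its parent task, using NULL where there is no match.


Two LEFT JOINs from the same base table tasks: one to projects via project_id, one to tasks itself via parent_id. Both are LEFT so every task is preserved.
Match against projects:
  - task 1 (Implement): project_id=2 -> matches Gamma
  - task 2 (Research): project_id=1 -> matches Helix
  - task 3 (Document): project_id=3 -> matches Phoenix
  - task 4 (Test): project_id=2 -> matches Gamma
  - task 5 (Setup): project_id=NULL, no match -> kept with NULL
Match against tasks (self):
  - task 1 (Implement): parent_id=NULL -> NULL
  - task 2 (Research): parent_id=1 -> Implement
  - task 3 (Document): parent_id=1 -> Implement
  - task 4 (Test): parent_id=NULL -> NULL
  - task 5 (Setup): parent_id=1 -> Implement

SQL:
SELECT a.name, b.name AS project, c.name AS parent
FROM tasks a
LEFT JOIN projects b ON a.project_id = b.id
LEFT JOIN tasks c ON a.parent_id = c.id

Result:
name      | project | parent   
----------+---------+----------
Implement | Gamma   | NULL     
Research  | Helix   | Implement
Document  | Phoenix | Implement
Test      | Gamma   | NULL     
Setup     | NULL    | Implement


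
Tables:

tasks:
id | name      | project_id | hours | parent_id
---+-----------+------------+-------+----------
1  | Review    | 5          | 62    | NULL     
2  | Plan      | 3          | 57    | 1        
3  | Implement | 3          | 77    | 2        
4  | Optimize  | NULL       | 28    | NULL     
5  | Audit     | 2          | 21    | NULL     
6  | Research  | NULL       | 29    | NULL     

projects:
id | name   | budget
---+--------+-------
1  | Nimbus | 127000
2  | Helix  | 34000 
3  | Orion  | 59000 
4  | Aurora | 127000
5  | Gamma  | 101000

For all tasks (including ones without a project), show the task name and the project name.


LEFT JOIN keeps every row from tasks (the left table); where project_id has no match in projects, the project columns become NULL. Walk through each task:
  - task 1 (Review): project_id=5 -> matches Gamma
  - task 2 (Plan): project_id=3 -> matches Orion
  - task 3 (Implement): project_id=3 -> matches Orion
  - task 4 (Optimize): project_id=NULL, no match -> kept with NULL
  - task 5 (Audit): project_id=2 -> matches Helix
  - task 6 (Research): project_id=NULL, no match -> kept with NULL
All 6 rows appear; 2 have NULL project.

SQL:
SELECT a.name, b.name AS project
FROM tasks a
LEFT JOIN projects b ON a.project_id = b.id

Result:
name      | project
----------+--------
Review    | Gamma  
Plan      | Orion  
Implement | Orion  
Optimize  | NULL   
Audit     | Helix  
Research  | NULL   


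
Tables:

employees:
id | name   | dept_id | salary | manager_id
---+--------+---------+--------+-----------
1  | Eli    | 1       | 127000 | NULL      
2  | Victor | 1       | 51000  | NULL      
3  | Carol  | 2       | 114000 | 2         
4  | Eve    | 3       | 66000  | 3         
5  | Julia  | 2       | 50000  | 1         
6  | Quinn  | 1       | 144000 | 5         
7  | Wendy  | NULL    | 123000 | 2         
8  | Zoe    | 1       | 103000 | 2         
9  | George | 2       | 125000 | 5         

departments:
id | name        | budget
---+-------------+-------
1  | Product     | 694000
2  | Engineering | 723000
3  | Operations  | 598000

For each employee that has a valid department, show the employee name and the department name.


INNER JOIN keeps only employees rows whose dept_id matches an id in departments. Walk through each employee:
  - employee 1 (Eli): dept_id=1 -> matches Product
  - employee 2 (Victor): dept_id=1 -> matches Product
  - employee 3 (Carol): dept_id=2 -> matches Engineering
  - employee 4 (Eve): dept_id=3 -> matches Operations
  - employee 5 (Julia): dept_id=2 -> matches Engineering
  - employee 6 (Quinn): dept_id=1 -> matches Product
  - employee 7 (Wendy): dept_id=NULL, no match -> dropped
  - employee 8 (Zoe): dept_id=1 -> matches Product
  - employee 9 (George): dept_id=2 -> matches Engineering
So 1 of 9 rows is dropped.

SQL:
SELECT a.name, b.name AS department
FROM employees a
INNER JOIN departments b ON a.dept_id = b.id

Result:
name   | department 
-------+------------
Eli    | Product    
Victor | Product    
Carol  | Engineering
Eve    | Operations 
Julia  | Engineering
Quinn  | Product    
Zoe    | Product    
George | Engineering


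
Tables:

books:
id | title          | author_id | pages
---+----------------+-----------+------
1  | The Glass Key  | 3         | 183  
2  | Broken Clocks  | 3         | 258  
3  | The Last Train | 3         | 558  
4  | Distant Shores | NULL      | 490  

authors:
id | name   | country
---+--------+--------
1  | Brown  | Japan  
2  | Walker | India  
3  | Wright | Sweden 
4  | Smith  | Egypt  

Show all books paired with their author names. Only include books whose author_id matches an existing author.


INNER JOIN keeps only books rows whose author_id matches an id in authors. Walk through each book:
  - book 1 (The Glass Key): author_id=3 -> matches Wright
  - book 2 (Broken Clocks): author_id=3 -> matches Wright
  - book 3 (The Last Train): author_id=3 -> matches Wright
  - book 4 (Distant Shores): author_id=NULL, no match -> dropped
So 1 of 4 rows is dropped.

SQL:
SELECT a.title, b.name AS author
FROM books a
INNER JOIN authors b ON a.author_id = b.id

Result:
title          | author
---------------+-------
The Glass Key  | Wright
Broken Clocks  | Wright
The Last Train | Wright


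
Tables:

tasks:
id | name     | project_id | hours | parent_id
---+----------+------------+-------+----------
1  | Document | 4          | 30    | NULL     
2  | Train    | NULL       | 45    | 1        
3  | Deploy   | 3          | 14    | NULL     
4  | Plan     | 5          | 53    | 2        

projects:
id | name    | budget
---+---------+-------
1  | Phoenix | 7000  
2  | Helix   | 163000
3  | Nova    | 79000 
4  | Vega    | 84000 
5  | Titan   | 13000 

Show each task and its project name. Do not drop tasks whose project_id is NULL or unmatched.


LEFT JOIN keeps every row from tasks (the left table); where project_id has no match in projects, the project columns become NULL. Walk through each task:
  - task 1 (Document): project_id=4 -> matches Vega
  - task 2 (Train): project_id=NULL, no match -> kept with NULL
  - task 3 (Deploy): project_id=3 -> matches Nova
  - task 4 (Plan): project_id=5 -> matches Titan
All 4 rows appear; 1 has NULL project.

SQL:
SELECT a.name, b.name AS project
FROM tasks a
LEFT JOIN projects b ON a.project_id = b.id

Result:
name     | project
---------+--------
Document | Vega   
Train    | NULL   
Deploy   | Nova   
Plan     | Titan  


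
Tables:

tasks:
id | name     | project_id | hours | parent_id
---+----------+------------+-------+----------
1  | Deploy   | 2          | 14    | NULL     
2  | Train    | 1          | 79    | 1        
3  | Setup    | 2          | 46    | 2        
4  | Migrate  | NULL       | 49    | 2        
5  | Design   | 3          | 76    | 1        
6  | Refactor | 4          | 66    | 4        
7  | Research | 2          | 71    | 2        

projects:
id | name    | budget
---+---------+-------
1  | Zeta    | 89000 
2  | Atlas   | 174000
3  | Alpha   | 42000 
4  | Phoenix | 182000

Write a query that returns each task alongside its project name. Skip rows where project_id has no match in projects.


INNER JOIN keeps only tasks rows whose project_id matches an id in projects. Walk through each task:
  - task 1 (Deploy): project_id=2 -> matches Atlas
  - task 2 (Train): project_id=1 -> matches Zeta
  - task 3 (Setup): project_id=2 -> matches Atlas
  - task 4 (Migrate): project_id=NULL, no match -> dropped
  - task 5 (Design): project_id=3 -> matches Alpha
  - task 6 (Refactor): project_id=4 -> matches Phoenix
  - task 7 (Research): project_id=2 -> matches Atlas
So 1 of 7 rows is dropped.

SQL:
SELECT a.name, b.name AS project
FROM tasks a
INNER JOIN projects b ON a.project_id = b.id

Result:
name     | project
---------+--------
Deploy   | Atlas  
Train    | Zeta   
Setup    | Atlas  
Design   | Alpha  
Refactor | Phoenix
Research | Atlas  


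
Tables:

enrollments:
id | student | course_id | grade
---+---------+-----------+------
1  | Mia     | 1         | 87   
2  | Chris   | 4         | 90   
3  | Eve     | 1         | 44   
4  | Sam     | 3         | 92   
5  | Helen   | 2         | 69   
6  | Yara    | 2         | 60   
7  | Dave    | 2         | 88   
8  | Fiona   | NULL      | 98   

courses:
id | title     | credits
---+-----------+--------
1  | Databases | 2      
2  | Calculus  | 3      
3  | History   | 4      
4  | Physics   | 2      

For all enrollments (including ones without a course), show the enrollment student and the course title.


LEFT JOIN keeps every row from enrollments (the left table); where course_id has no match in courses, the course columns become NULL. Walk through each enrollment:
  - enrollment 1 (Mia): course_id=1 -> matches Databases
  - enrollment 2 (Chris): course_id=4 -> matches Physics
  - enrollment 3 (Eve): course_id=1 -> matches Databases
  - enrollment 4 (Sam): course_id=3 -> matches History
  - enrollment 5 (Helen): course_id=2 -> matches Calculus
  - enrollment 6 (Yara): course_id=2 -> matches Calculus
  - enrollment 7 (Dave): course_id=2 -> matches Calculus
  - enrollment 8 (Fiona): course_id=NULL, no match -> kept with NULL
All 8 rows appear; 1 has NULL course.

SQL:
SELECT a.student, b.title AS course
FROM enrollments a
LEFT JOIN courses b ON a.course_id = b.id

Result:
student | course   
--------+----------
Mia     | Databases
Chris   | Physics  
Eve     | Databases
Sam     | History  
Helen   | Calculus 
Yara    | Calculus 
Dave    | Calculus 
Fiona   | NULL     


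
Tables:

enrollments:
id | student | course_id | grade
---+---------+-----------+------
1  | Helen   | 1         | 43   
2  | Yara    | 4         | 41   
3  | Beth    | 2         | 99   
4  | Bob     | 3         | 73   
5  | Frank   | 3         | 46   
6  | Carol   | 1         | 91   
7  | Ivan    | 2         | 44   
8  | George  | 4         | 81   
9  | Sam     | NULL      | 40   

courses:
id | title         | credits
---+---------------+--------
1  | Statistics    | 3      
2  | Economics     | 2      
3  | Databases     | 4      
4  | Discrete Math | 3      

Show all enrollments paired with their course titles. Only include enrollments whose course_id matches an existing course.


INNER JOIN keeps only enrollments rows whose course_id matches an id in courses. Walk through each enrollment:
  - enrollment 1 (Helen): course_id=1 -> matches Statistics
  - enrollment 2 (Yara): course_id=4 -> matches Discrete Math
  - enrollment 3 (Beth): course_id=2 -> matches Economics
  - enrollment 4 (Bob): course_id=3 -> matches Databases
  - enrollment 5 (Frank): course_id=3 -> matches Databases
  - enrollment 6 (Carol): course_id=1 -> matches Statistics
  - enrollment 7 (Ivan): course_id=2 -> matches Economics
  - enrollment 8 (George): course_id=4 -> matches Discrete Math
  - enrollment 9 (Sam): course_id=NULL, no match -> dropped
So 1 of 9 rows is dropped.

SQL:
SELECT a.student, b.title AS course
FROM enrollments a
INNER JOIN courses b ON a.course_id = b.id

Result:
student | course       
--------+--------------
Helen   | Statistics   
Yara    | Discrete Math
Beth    | Economics    
Bob     | Databases    
Frank   | Databases    
Carol   | Statistics   
Ivan    | Economics    
George  | Discrete Math


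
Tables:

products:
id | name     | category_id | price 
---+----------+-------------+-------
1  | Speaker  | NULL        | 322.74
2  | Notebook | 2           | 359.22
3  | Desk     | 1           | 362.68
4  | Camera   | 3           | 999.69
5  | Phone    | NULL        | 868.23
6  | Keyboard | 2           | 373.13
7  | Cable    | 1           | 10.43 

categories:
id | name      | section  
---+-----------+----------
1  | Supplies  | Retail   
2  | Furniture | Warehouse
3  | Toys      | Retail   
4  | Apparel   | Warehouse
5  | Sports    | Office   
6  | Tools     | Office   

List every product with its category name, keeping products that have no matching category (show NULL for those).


LEFT JOIN keeps every row from products (the left table); where category_id has no match in categories, the category columns become NULL. Walk through each product:
  - product 1 (Speaker): category_id=NULL, no match -> kept with NULL
  - product 2 (Notebook): category_id=2 -> matches Furniture
  - product 3 (Desk): category_id=1 -> matches Supplies
  - product 4 (Camera): category_id=3 -> matches Toys
  - product 5 (Phone): category_id=NULL, no match -> kept with NULL
  - product 6 (Keyboard): category_id=2 -> matches Furniture
  - product 7 (Cable): category_id=1 -> matches Supplies
All 7 rows appear; 2 have NULL category.

SQL:
SELECT a.name, b.name AS category
FROM products a
LEFT JOIN categories b ON a.category_id = b.id

Result:
name     | category 
---------+----------
Speaker  | NULL     
Notebook | Furniture
Desk     | Supplies 
Camera   | Toys     
Phone    | NULL     
Keyboard | Furniture
Cable    | Supplies 


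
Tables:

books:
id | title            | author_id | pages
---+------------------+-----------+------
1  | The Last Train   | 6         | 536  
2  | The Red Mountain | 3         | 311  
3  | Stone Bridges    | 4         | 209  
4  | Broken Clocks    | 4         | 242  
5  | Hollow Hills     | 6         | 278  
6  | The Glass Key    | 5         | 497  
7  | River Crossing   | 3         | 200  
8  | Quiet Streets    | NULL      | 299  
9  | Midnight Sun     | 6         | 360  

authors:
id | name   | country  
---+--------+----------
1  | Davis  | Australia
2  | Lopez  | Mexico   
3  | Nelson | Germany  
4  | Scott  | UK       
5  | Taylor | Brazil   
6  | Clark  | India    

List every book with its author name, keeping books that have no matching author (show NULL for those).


LEFT JOIN keeps every row from books (the left table); where author_id has no match in authors, the author columns become NULL. Walk through each book:
  - book 1 (The Last Train): author_id=6 -> matches Clark
  - book 2 (The Red Mountain): author_id=3 -> matches Nelson
  - book 3 (Stone Bridges): author_id=4 -> matches Scott
  - book 4 (Broken Clocks): author_id=4 -> matches Scott
  - book 5 (Hollow Hills): author_id=6 -> matches Clark
  - book 6 (The Glass Key): author_id=5 -> matches Taylor
  - book 7 (River Crossing): author_id=3 -> matches Nelson
  - book 8 (Quiet Streets): author_id=NULL, no match -> kept with NULL
  - book 9 (Midnight Sun): author_id=6 -> matches Clark
All 9 rows appear; 1 has NULL author.

SQL:
SELECT a.title, b.name AS author
FROM books a
LEFT JOIN authors b ON a.author_id = b.id

Result:
title            | author
-----------------+-------
The Last Train   | Clark 
The Red Mountain | Nelson
Stone Bridges    | Scott 
Broken Clocks    | Scott 
Hollow Hills     | Clark 
The Glass Key    | Taylor
River Crossing   | Nelson
Quiet Streets    | NULL  
Midnight Sun     | Clark 


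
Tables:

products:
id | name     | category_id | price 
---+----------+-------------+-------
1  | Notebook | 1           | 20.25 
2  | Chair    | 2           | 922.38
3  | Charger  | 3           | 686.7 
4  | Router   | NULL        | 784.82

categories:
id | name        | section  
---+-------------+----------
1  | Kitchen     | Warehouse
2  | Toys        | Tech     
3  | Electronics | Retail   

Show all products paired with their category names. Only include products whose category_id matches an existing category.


INNER JOIN keeps only products rows whose category_id matches an id in categories. Walk through each product:
  - product 1 (Notebook): category_id=1 -> matches Kitchen
  - product 2 (Chair): category_id=2 -> matches Toys
  - product 3 (Charger): category_id=3 -> matches Electronics
  - product 4 (Router): category_id=NULL, no match -> dropped
So 1 of 4 rows is dropped.

SQL:
SELECT a.name, b.name AS category
FROM products a
INNER JOIN categories b ON a.category_id = b.id

Result:
name     | category   
---------+------------
Notebook | Kitchen    
Chair    | Toys       
Charger  | Electronics


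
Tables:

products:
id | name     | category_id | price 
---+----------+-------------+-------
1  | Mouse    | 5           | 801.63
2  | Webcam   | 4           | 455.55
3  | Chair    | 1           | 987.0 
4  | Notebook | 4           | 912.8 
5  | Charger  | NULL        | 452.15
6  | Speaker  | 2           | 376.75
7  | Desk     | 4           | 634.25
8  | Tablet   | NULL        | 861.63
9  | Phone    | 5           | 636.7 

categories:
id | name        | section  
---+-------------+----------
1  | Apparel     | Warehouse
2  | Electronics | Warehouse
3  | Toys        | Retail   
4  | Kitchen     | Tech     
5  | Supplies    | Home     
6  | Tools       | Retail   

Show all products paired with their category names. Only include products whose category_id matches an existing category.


INNER JOIN keeps only products rows whose category_id matches an id in categories. Walk through each product:
  - product 1 (Mouse): category_id=5 -> matches Supplies
  - product 2 (Webcam): category_id=4 -> matches Kitchen
  - product 3 (Chair): category_id=1 -> matches Apparel
  - product 4 (Notebook): category_id=4 -> matches Kitchen
  - product 5 (Charger): category_id=NULL, no match -> dropped
  - product 6 (Speaker): category_id=2 -> matches Electronics
  - product 7 (Desk): category_id=4 -> matches Kitchen
  - product 8 (Tablet): category_id=NULL, no match -> dropped
  - product 9 (Phone): category_id=5 -> matches Supplies
So 2 of 9 rows are dropped.

SQL:
SELECT a.name, b.name AS category
FROM products a
INNER JOIN categories b ON a.category_id = b.id

Result:
name     | category   
---------+------------
Mouse    | Supplies   
Webcam   | Kitchen    
Chair    | Apparel    
Notebook | Kitchen    
Speaker  | Electronics
Desk     | Kitchen    
Phone    | Supplies   


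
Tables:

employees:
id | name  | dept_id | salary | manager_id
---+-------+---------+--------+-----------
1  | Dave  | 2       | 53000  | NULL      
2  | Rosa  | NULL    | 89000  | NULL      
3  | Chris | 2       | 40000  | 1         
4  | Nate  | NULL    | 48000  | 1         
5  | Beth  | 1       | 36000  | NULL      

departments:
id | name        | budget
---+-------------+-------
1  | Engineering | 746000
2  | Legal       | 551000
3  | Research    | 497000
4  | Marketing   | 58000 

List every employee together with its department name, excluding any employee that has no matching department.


INNER JOIN keeps only employees rows whose dept_id matches an id in departments. Walk through each employee:
  - employee 1 (Dave): dept_id=2 -> matches Legal
  - employee 2 (Rosa): dept_id=NULL, no match -> dropped
  - employee 3 (Chris): dept_id=2 -> matches Legal
  - employee 4 (Nate): dept_id=NULL, no match -> dropped
  - employee 5 (Beth): dept_id=1 -> matches Engineering
So 2 of 5 rows are dropped.

SQL:
SELECT a.name, b.name AS department
FROM employees a
INNER JOIN departments b ON a.dept_id = b.id

Result:
name  | department 
------+------------
Dave  | Legal      
Chris | Legal      
Beth  | Engineering


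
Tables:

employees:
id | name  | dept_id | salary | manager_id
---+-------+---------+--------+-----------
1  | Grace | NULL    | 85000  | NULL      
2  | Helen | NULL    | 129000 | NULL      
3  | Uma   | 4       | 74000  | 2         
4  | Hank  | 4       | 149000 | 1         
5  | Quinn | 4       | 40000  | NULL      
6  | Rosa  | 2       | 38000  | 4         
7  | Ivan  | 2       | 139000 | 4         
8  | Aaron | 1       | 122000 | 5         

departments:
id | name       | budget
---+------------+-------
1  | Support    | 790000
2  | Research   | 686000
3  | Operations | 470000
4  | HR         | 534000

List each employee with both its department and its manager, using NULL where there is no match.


Two LEFT JOINs from the same base table employees: one to departments via dept_id, one to employees itself via manager_id. Both are LEFT so every employee is preserved.
Match against departments:
  - employee 1 (Grace): dept_id=NULL, no match -> kept with NULL
  - employee 2 (Helen): dept_id=NULL, no match -> kept with NULL
  - employee 3 (Uma): dept_id=4 -> matches HR
  - employee 4 (Hank): dept_id=4 -> matches HR
  - employee 5 (Quinn): dept_id=4 -> matches HR
  - employee 6 (Rosa): dept_id=2 -> matches Research
  - employee 7 (Ivan): dept_id=2 -> matches Research
  - employee 8 (Aaron): dept_id=1 -> matches Support
Match against employees (self):
  - employee 1 (Grace): manager_id=NULL -> NULL
  - employee 2 (Helen): manager_id=NULL -> NULL
  - employee 3 (Uma): manager_id=2 -> Helen
  - employee 4 (Hank): manager_id=1 -> Grace
  - employee 5 (Quinn): manager_id=NULL -> NULL
  - employee 6 (Rosa): manager_id=4 -> Hank
  - employee 7 (Ivan): manager_id=4 -> Hank
  - employee 8 (Aaron): manager_id=5 -> Quinn

SQL:
SELECT a.name, b.name AS department, c.name AS manager
FROM employees a
LEFT JOIN departments b ON a.dept_id = b.id
LEFT JOIN employees c ON a.manager_id = c.id

Result:
name  | department | manager
------+------------+--------
Grace | NULL       | NULL   
Helen | NULL       | NULL   
Uma   | HR         | Helen  
Hank  | HR         | Grace  
Quinn | HR         | NULL   
Rosa  | Research   | Hank   
Ivan  | Research   | Hank   
Aaron | Support    | Quinn  


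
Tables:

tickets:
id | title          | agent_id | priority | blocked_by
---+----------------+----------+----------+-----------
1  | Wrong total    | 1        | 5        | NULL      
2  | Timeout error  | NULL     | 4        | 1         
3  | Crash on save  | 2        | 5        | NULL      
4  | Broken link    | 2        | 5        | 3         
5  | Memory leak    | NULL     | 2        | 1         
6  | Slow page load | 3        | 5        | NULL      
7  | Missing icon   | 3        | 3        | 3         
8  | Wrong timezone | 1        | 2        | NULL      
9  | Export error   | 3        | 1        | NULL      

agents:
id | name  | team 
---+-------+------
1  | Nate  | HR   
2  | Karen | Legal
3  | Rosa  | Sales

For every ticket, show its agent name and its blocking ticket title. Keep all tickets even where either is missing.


Two LEFT JOINs from the same base table tickets: one to agents via agent_id, one to tickets itself via blocked_by. Both are LEFT so every ticket is preserved.
Match against agents:
  - ticket 1 (Wrong total): agent_id=1 -> matches Nate
  - ticket 2 (Timeout error): agent_id=NULL, no match -> kept with NULL
  - ticket 3 (Crash on save): agent_id=2 -> matches Karen
  - ticket 4 (Broken link): agent_id=2 -> matches Karen
  - ticket 5 (Memory leak): agent_id=NULL, no match -> kept with NULL
  - ticket 6 (Slow page load): agent_id=3 -> matches Rosa
  - ticket 7 (Missing icon): agent_id=3 -> matches Rosa
  - ticket 8 (Wrong timezone): agent_id=1 -> matches Nate
  - ticket 9 (Export error): agent_id=3 -> matches Rosa
Match against tickets (self):
  - ticket 1 (Wrong total): blocked_by=NULL -> NULL
  - ticket 2 (Timeout error): blocked_by=1 -> Wrong total
  - ticket 3 (Crash on save): blocked_by=NULL -> NULL
  - ticket 4 (Broken link): blocked_by=3 -> Crash on save
  - ticket 5 (Memory leak): blocked_by=1 -> Wrong total
  - ticket 6 (Slow page load): blocked_by=NULL -> NULL
  - ticket 7 (Missing icon): blocked_by=3 -> Crash on save
  - ticket 8 (Wrong timezone): blocked_by=NULL -> NULL
  - ticket 9 (Export error): blocked_by=NULL -> NULL

SQL:
SELECT a.title, b.name AS agent, c.title AS blocked_by
FROM tickets a
LEFT JOIN agents b ON a.agent_id = b.id
LEFT JOIN tickets c ON a.blocked_by = c.id

Result:
title          | agent | blocked_by   
---------------+-------+--------------
Wrong total    | Nate  | NULL         
Timeout error  | NULL  | Wrong total  
Crash on save  | Karen | NULL         
Broken link    | Karen | Crash on save
Memory leak    | NULL  | Wrong total  
Slow page load | Rosa  | NULL         
Missing icon   | Rosa  | Crash on save
Wrong timezone | Nate  | NULL         
Export error   | Rosa  | NULL         


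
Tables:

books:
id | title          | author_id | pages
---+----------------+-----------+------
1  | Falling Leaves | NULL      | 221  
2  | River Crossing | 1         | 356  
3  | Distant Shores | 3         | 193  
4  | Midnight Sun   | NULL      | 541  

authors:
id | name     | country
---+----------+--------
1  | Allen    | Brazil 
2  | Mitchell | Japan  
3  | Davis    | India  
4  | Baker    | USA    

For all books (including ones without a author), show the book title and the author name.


LEFT JOIN keeps every row from books (the left table); where author_id has no match in authors, the author columns become NULL. Walk through each book:
  - book 1 (Falling Leaves): author_id=NULL, no match -> kept with NULL
  - book 2 (River Crossing): author_id=1 -> matches Allen
  - book 3 (Distant Shores): author_id=3 -> matches Davis
  - book 4 (Midnight Sun): author_id=NULL, no match -> kept with NULL
All 4 rows appear; 2 have NULL author.

SQL:
SELECT a.title, b.name AS author
FROM books a
LEFT JOIN authors b ON a.author_id = b.id

Result:
title          | author
---------------+-------
Falling Leaves | NULL  
River Crossing | Allen 
Distant Shores | Davis 
Midnight Sun   | NULL  


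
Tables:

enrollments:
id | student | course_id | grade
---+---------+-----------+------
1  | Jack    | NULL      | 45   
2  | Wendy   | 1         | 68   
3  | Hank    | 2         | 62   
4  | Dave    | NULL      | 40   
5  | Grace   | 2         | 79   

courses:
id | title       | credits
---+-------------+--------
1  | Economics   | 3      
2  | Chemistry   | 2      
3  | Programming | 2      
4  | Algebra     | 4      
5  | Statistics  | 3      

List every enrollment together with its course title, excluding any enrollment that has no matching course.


INNER JOIN keeps only enrollments rows whose course_id matches an id in courses. Walk through each enrollment:
  - enrollment 1 (Jack): course_id=NULL, no match -> dropped
  - enrollment 2 (Wendy): course_id=1 -> matches Economics
  - enrollment 3 (Hank): course_id=2 -> matches Chemistry
  - enrollment 4 (Dave): course_id=NULL, no match -> dropped
  - enrollment 5 (Grace): course_id=2 -> matches Chemistry
So 2 of 5 rows are dropped.

SQL:
SELECT a.student, b.title AS course
FROM enrollments a
INNER JOIN courses b ON a.course_id = b.id

Result:
student | course   
--------+----------
Wendy   | Economics
Hank    | Chemistry
Grace   | Chemistry


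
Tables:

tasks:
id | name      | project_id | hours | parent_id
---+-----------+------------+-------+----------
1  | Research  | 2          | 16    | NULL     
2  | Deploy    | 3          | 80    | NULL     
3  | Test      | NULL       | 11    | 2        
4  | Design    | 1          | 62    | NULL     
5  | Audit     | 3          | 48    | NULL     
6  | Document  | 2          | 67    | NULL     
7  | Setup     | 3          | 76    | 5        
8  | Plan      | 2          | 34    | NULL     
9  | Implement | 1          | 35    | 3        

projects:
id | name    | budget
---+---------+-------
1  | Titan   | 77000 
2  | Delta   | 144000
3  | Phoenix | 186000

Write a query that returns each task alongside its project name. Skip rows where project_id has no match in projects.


INNER JOIN keeps only tasks rows whose project_id matches an id in projects. Walk through each task:
  - task 1 (Research): project_id=2 -> matches Delta
  - task 2 (Deploy): project_id=3 -> matches Phoenix
  - task 3 (Test): project_id=NULL, no match -> dropped
  - task 4 (Design): project_id=1 -> matches Titan
  - task 5 (Audit): project_id=3 -> matches Phoenix
  - task 6 (Document): project_id=2 -> matches Delta
  - task 7 (Setup): project_id=3 -> matches Phoenix
  - task 8 (Plan): project_id=2 -> matches Delta
  - task 9 (Implement): project_id=1 -> matches Titan
So 1 of 9 rows is dropped.

SQL:
SELECT a.name, b.name AS project
FROM tasks a
INNER JOIN projects b ON a.project_id = b.id

Result:
name      | project
----------+--------
Research  | Delta  
Deploy    | Phoenix
Design    | Titan  
Audit     | Phoenix
Document  | Delta  
Setup     | Phoenix
Plan      | Delta  
Implement | Titan  


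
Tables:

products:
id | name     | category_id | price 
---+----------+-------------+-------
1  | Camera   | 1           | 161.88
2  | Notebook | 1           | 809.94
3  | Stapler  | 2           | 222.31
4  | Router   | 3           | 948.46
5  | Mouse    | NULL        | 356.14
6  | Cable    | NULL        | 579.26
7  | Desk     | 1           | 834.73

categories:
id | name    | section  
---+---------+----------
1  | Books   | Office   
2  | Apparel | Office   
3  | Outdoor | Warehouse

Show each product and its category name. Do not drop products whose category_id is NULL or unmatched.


LEFT JOIN keeps every row from products (the left table); where category_id has no match in categories, the category columns become NULL. Walk through each product:
  - product 1 (Camera): category_id=1 -> matches Books
  - product 2 (Notebook): category_id=1 -> matches Books
  - product 3 (Stapler): category_id=2 -> matches Apparel
  - product 4 (Router): category_id=3 -> matches Outdoor
  - product 5 (Mouse): category_id=NULL, no match -> kept with NULL
  - product 6 (Cable): category_id=NULL, no match -> kept with NULL
  - product 7 (Desk): category_id=1 -> matches Books
All 7 rows appear; 2 have NULL category.

SQL:
SELECT a.name, b.name AS category
FROM products a
LEFT JOIN categories b ON a.category_id = b.id

Result:
name     | category
---------+---------
Camera   | Books   
Notebook | Books   
Stapler  | Apparel 
Router   | Outdoor 
Mouse    | NULL    
Cable    | NULL    
Desk     | Books   


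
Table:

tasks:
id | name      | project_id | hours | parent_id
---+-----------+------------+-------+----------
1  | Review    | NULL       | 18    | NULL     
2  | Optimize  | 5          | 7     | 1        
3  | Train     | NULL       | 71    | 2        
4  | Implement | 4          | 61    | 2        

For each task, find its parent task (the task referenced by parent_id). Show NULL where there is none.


This is a self-join: tasks is joined to a second copy of itself, matching each row's parent_id to another row's id. Use LEFT JOIN so rows with parent_id=NULL are kept.
  - task 1 (Review): parent_id=NULL -> NULL
  - task 2 (Optimize): parent_id=1 -> Review
  - task 3 (Train): parent_id=2 -> Optimize
  - task 4 (Implement): parent_id=2 -> Optimize

SQL:
SELECT a.name AS item, b.name AS parent
FROM tasks a
LEFT JOIN tasks b ON a.parent_id = b.id

Result:
item      | parent  
----------+---------
Review    | NULL    
Optimize  | Review  
Train     | Optimize
Implement | Optimize


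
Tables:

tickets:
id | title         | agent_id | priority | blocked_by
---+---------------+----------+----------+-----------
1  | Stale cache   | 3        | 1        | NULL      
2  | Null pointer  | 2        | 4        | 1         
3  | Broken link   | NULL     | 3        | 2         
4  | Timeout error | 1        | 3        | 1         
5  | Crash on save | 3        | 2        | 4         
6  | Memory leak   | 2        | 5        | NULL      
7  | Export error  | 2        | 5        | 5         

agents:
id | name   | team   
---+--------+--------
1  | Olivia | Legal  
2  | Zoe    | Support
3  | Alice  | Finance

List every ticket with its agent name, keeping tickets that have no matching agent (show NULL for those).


LEFT JOIN keeps every row from tickets (the left table); where agent_id has no match in agents, the agent columns become NULL. Walk through each ticket:
  - ticket 1 (Stale cache): agent_id=3 -> matches Alice
  - ticket 2 (Null pointer): agent_id=2 -> matches Zoe
  - ticket 3 (Broken link): agent_id=NULL, no match -> kept with NULL
  - ticket 4 (Timeout error): agent_id=1 -> matches Olivia
  - ticket 5 (Crash on save): agent_id=3 -> matches Alice
  - ticket 6 (Memory leak): agent_id=2 -> matches Zoe
  - ticket 7 (Export error): agent_id=2 -> matches Zoe
All 7 rows appear; 1 has NULL agent.

SQL:
SELECT a.title, b.name AS agent
FROM tickets a
LEFT JOIN agents b ON a.agent_id = b.id

Result:
title         | agent 
--------------+-------
Stale cache   | Alice 
Null pointer  | Zoe   
Broken link   | NULL  
Timeout error | Olivia
Crash on save | Alice 
Memory leak   | Zoe   
Export error  | Zoe   


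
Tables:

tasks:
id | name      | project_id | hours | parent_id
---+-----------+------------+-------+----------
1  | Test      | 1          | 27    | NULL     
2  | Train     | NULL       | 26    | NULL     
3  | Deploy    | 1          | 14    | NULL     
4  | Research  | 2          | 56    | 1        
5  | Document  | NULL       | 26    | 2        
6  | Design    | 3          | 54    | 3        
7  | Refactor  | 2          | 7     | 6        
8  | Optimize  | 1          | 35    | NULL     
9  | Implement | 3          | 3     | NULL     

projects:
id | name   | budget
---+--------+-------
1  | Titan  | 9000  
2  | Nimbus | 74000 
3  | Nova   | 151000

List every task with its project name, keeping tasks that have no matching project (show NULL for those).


LEFT JOIN keeps every row from tasks (the left table); where project_id has no match in projects, the project columns become NULL. Walk through each task:
  - task 1 (Test): project_id=1 -> matches Titan
  - task 2 (Train): project_id=NULL, no match -> kept with NULL
  - task 3 (Deploy): project_id=1 -> matches Titan
  - task 4 (Research): project_id=2 -> matches Nimbus
  - task 5 (Document): project_id=NULL, no match -> kept with NULL
  - task 6 (Design): project_id=3 -> matches Nova
  - task 7 (Refactor): project_id=2 -> matches Nimbus
  - task 8 (Optimize): project_id=1 -> matches Titan
  - task 9 (Implement): project_id=3 -> matches Nova
All 9 rows appear; 2 have NULL project.

SQL:
SELECT a.name, b.name AS project
FROM tasks a
LEFT JOIN projects b ON a.project_id = b.id

Result:
name      | project
----------+--------
Test      | Titan  
Train     | NULL   
Deploy    | Titan  
Research  | Nimbus 
Document  | NULL   
Design    | Nova   
Refactor  | Nimbus 
Optimize  | Titan  
Implement | Nova   


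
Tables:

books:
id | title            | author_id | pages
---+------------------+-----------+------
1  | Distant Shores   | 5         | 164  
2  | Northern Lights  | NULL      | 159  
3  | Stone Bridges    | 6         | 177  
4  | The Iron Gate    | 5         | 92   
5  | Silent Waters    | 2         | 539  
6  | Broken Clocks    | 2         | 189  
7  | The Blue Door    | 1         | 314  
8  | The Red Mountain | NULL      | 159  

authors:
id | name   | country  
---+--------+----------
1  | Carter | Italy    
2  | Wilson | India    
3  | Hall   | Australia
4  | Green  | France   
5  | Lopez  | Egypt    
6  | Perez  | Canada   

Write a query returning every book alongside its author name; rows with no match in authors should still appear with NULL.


LEFT JOIN keeps every row from books (the left table); where author_id has no match in authors, the author columns become NULL. Walk through each book:
  - book 1 (Distant Shores): author_id=5 -> matches Lopez
  - book 2 (Northern Lights): author_id=NULL, no match -> kept with NULL
  - book 3 (Stone Bridges): author_id=6 -> matches Perez
  - book 4 (The Iron Gate): author_id=5 -> matches Lopez
  - book 5 (Silent Waters): author_id=2 -> matches Wilson
  - book 6 (Broken Clocks): author_id=2 -> matches Wilson
  - book 7 (The Blue Door): author_id=1 -> matches Carter
  - book 8 (The Red Mountain): author_id=NULL, no match -> kept with NULL
All 8 rows appear; 2 have NULL author.

SQL:
SELECT a.title, b.name AS author
FROM books a
LEFT JOIN authors b ON a.author_id = b.id

Result:
title            | author
-----------------+-------
Distant Shores   | Lopez 
Northern Lights  | NULL  
Stone Bridges    | Perez 
The Iron Gate    | Lopez 
Silent Waters    | Wilson
Broken Clocks    | Wilson
The Blue Door    | Carter
The Red Mountain | NULL  
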